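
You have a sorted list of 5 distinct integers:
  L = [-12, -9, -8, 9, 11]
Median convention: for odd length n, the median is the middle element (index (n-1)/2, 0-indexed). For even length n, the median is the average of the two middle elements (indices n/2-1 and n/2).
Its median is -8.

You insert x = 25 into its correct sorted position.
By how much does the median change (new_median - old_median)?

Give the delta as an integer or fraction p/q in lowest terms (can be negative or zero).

Answer: 17/2

Derivation:
Old median = -8
After inserting x = 25: new sorted = [-12, -9, -8, 9, 11, 25]
New median = 1/2
Delta = 1/2 - -8 = 17/2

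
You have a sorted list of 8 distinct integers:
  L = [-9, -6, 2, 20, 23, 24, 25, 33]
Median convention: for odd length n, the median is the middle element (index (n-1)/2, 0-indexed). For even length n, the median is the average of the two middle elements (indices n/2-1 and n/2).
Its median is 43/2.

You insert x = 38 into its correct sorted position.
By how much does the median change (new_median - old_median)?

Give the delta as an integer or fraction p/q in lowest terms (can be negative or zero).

Answer: 3/2

Derivation:
Old median = 43/2
After inserting x = 38: new sorted = [-9, -6, 2, 20, 23, 24, 25, 33, 38]
New median = 23
Delta = 23 - 43/2 = 3/2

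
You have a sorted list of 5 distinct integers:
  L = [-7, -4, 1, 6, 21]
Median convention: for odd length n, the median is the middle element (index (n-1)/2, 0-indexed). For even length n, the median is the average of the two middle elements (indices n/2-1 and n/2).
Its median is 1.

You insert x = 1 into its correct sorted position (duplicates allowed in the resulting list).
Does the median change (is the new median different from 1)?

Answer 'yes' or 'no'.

Answer: no

Derivation:
Old median = 1
Insert x = 1
New median = 1
Changed? no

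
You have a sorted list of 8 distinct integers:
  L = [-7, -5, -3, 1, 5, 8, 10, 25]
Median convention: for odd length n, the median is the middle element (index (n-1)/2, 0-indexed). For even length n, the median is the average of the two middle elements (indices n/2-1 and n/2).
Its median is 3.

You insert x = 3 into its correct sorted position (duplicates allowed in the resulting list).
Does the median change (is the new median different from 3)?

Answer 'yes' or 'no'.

Old median = 3
Insert x = 3
New median = 3
Changed? no

Answer: no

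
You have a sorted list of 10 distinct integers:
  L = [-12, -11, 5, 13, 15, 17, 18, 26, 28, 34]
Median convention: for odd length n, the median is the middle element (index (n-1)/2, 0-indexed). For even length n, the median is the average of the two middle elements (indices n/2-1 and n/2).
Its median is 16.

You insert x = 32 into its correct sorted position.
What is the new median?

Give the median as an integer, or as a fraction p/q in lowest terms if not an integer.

Answer: 17

Derivation:
Old list (sorted, length 10): [-12, -11, 5, 13, 15, 17, 18, 26, 28, 34]
Old median = 16
Insert x = 32
Old length even (10). Middle pair: indices 4,5 = 15,17.
New length odd (11). New median = single middle element.
x = 32: 9 elements are < x, 1 elements are > x.
New sorted list: [-12, -11, 5, 13, 15, 17, 18, 26, 28, 32, 34]
New median = 17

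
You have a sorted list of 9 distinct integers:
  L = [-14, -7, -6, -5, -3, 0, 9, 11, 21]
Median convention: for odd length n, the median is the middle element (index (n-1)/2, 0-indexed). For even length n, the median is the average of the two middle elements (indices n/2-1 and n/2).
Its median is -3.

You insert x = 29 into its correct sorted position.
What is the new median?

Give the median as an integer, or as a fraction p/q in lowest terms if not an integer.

Answer: -3/2

Derivation:
Old list (sorted, length 9): [-14, -7, -6, -5, -3, 0, 9, 11, 21]
Old median = -3
Insert x = 29
Old length odd (9). Middle was index 4 = -3.
New length even (10). New median = avg of two middle elements.
x = 29: 9 elements are < x, 0 elements are > x.
New sorted list: [-14, -7, -6, -5, -3, 0, 9, 11, 21, 29]
New median = -3/2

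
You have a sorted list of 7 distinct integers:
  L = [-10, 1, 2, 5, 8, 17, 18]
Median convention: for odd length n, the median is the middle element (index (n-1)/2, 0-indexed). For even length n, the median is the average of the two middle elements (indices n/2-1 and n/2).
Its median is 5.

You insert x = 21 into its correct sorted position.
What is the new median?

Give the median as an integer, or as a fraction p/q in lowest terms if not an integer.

Answer: 13/2

Derivation:
Old list (sorted, length 7): [-10, 1, 2, 5, 8, 17, 18]
Old median = 5
Insert x = 21
Old length odd (7). Middle was index 3 = 5.
New length even (8). New median = avg of two middle elements.
x = 21: 7 elements are < x, 0 elements are > x.
New sorted list: [-10, 1, 2, 5, 8, 17, 18, 21]
New median = 13/2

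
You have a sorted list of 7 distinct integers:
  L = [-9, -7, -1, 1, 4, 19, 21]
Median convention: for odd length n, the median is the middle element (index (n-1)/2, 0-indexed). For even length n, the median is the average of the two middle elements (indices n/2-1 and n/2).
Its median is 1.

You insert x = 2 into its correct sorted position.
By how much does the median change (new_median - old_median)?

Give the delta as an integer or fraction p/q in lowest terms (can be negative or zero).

Answer: 1/2

Derivation:
Old median = 1
After inserting x = 2: new sorted = [-9, -7, -1, 1, 2, 4, 19, 21]
New median = 3/2
Delta = 3/2 - 1 = 1/2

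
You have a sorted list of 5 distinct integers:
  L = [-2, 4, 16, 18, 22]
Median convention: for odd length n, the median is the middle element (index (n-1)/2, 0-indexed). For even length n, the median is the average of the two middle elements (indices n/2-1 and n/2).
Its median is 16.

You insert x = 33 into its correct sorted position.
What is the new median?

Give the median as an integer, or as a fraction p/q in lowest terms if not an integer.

Old list (sorted, length 5): [-2, 4, 16, 18, 22]
Old median = 16
Insert x = 33
Old length odd (5). Middle was index 2 = 16.
New length even (6). New median = avg of two middle elements.
x = 33: 5 elements are < x, 0 elements are > x.
New sorted list: [-2, 4, 16, 18, 22, 33]
New median = 17

Answer: 17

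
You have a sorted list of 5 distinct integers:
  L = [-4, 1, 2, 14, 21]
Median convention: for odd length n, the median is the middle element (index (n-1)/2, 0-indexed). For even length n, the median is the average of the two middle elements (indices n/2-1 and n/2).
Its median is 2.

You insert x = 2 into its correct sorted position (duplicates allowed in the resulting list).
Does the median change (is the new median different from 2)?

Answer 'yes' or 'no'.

Old median = 2
Insert x = 2
New median = 2
Changed? no

Answer: no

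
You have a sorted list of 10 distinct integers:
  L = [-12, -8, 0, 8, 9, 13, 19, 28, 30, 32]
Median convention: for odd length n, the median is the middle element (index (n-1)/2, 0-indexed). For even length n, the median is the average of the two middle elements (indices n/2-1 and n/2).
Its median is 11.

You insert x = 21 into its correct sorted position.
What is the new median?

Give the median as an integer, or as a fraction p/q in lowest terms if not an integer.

Old list (sorted, length 10): [-12, -8, 0, 8, 9, 13, 19, 28, 30, 32]
Old median = 11
Insert x = 21
Old length even (10). Middle pair: indices 4,5 = 9,13.
New length odd (11). New median = single middle element.
x = 21: 7 elements are < x, 3 elements are > x.
New sorted list: [-12, -8, 0, 8, 9, 13, 19, 21, 28, 30, 32]
New median = 13

Answer: 13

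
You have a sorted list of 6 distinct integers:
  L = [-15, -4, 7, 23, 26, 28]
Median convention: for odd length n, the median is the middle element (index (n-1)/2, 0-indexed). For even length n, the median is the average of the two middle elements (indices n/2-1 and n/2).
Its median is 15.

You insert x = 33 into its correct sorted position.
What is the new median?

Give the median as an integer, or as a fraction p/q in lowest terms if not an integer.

Answer: 23

Derivation:
Old list (sorted, length 6): [-15, -4, 7, 23, 26, 28]
Old median = 15
Insert x = 33
Old length even (6). Middle pair: indices 2,3 = 7,23.
New length odd (7). New median = single middle element.
x = 33: 6 elements are < x, 0 elements are > x.
New sorted list: [-15, -4, 7, 23, 26, 28, 33]
New median = 23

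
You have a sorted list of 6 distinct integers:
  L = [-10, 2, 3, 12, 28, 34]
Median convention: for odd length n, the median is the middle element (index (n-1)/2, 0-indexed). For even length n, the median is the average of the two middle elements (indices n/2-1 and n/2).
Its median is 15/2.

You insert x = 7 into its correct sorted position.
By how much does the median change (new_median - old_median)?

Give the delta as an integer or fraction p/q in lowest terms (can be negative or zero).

Answer: -1/2

Derivation:
Old median = 15/2
After inserting x = 7: new sorted = [-10, 2, 3, 7, 12, 28, 34]
New median = 7
Delta = 7 - 15/2 = -1/2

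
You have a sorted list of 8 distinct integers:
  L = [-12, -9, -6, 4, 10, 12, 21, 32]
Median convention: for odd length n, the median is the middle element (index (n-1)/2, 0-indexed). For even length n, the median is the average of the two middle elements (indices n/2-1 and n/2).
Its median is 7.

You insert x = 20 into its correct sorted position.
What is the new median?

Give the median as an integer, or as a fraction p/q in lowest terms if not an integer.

Answer: 10

Derivation:
Old list (sorted, length 8): [-12, -9, -6, 4, 10, 12, 21, 32]
Old median = 7
Insert x = 20
Old length even (8). Middle pair: indices 3,4 = 4,10.
New length odd (9). New median = single middle element.
x = 20: 6 elements are < x, 2 elements are > x.
New sorted list: [-12, -9, -6, 4, 10, 12, 20, 21, 32]
New median = 10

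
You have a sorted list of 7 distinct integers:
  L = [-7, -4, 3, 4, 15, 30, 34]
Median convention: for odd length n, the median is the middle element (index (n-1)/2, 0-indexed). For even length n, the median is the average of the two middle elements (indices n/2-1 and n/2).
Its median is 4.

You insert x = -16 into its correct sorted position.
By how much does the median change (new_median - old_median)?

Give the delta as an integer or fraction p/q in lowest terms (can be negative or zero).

Answer: -1/2

Derivation:
Old median = 4
After inserting x = -16: new sorted = [-16, -7, -4, 3, 4, 15, 30, 34]
New median = 7/2
Delta = 7/2 - 4 = -1/2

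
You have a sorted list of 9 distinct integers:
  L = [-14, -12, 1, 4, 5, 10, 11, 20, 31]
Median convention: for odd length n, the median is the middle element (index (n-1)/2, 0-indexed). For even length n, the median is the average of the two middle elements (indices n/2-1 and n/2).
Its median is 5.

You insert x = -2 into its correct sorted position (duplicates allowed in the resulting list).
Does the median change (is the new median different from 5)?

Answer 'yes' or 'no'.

Answer: yes

Derivation:
Old median = 5
Insert x = -2
New median = 9/2
Changed? yes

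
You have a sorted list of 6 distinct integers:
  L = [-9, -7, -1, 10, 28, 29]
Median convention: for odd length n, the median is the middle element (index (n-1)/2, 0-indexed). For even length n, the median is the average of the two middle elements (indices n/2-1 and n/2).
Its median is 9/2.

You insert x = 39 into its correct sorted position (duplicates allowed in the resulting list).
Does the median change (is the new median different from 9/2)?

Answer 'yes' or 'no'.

Old median = 9/2
Insert x = 39
New median = 10
Changed? yes

Answer: yes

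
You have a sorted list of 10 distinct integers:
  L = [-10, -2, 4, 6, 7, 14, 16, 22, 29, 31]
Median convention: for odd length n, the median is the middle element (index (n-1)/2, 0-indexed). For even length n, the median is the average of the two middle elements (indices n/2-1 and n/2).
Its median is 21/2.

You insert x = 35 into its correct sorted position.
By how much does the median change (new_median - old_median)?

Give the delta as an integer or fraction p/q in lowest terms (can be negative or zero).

Old median = 21/2
After inserting x = 35: new sorted = [-10, -2, 4, 6, 7, 14, 16, 22, 29, 31, 35]
New median = 14
Delta = 14 - 21/2 = 7/2

Answer: 7/2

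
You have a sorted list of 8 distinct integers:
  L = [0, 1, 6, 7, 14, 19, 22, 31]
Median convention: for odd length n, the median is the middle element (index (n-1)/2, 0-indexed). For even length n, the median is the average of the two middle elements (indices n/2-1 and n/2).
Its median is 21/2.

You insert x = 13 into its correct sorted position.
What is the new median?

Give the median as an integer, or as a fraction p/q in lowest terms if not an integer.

Old list (sorted, length 8): [0, 1, 6, 7, 14, 19, 22, 31]
Old median = 21/2
Insert x = 13
Old length even (8). Middle pair: indices 3,4 = 7,14.
New length odd (9). New median = single middle element.
x = 13: 4 elements are < x, 4 elements are > x.
New sorted list: [0, 1, 6, 7, 13, 14, 19, 22, 31]
New median = 13

Answer: 13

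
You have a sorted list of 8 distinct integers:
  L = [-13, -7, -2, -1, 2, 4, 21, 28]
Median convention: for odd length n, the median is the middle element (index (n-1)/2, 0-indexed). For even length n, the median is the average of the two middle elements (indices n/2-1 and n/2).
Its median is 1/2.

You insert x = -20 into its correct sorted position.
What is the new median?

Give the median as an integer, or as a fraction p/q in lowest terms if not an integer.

Old list (sorted, length 8): [-13, -7, -2, -1, 2, 4, 21, 28]
Old median = 1/2
Insert x = -20
Old length even (8). Middle pair: indices 3,4 = -1,2.
New length odd (9). New median = single middle element.
x = -20: 0 elements are < x, 8 elements are > x.
New sorted list: [-20, -13, -7, -2, -1, 2, 4, 21, 28]
New median = -1

Answer: -1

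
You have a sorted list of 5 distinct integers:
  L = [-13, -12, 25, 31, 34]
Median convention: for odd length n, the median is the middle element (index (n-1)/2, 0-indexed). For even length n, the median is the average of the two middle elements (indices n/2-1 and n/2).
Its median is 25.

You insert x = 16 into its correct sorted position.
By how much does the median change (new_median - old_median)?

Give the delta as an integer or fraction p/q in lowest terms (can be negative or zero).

Answer: -9/2

Derivation:
Old median = 25
After inserting x = 16: new sorted = [-13, -12, 16, 25, 31, 34]
New median = 41/2
Delta = 41/2 - 25 = -9/2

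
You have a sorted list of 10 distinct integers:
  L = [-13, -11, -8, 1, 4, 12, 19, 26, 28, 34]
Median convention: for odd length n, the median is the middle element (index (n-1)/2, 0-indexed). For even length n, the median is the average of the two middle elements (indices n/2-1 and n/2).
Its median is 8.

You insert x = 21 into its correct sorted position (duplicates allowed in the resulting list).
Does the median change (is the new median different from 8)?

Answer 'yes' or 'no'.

Answer: yes

Derivation:
Old median = 8
Insert x = 21
New median = 12
Changed? yes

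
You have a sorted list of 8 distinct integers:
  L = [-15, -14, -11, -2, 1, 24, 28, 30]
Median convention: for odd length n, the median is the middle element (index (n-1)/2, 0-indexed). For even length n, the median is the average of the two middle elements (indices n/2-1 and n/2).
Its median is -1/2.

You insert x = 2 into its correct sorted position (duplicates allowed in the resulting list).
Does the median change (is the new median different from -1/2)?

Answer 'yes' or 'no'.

Old median = -1/2
Insert x = 2
New median = 1
Changed? yes

Answer: yes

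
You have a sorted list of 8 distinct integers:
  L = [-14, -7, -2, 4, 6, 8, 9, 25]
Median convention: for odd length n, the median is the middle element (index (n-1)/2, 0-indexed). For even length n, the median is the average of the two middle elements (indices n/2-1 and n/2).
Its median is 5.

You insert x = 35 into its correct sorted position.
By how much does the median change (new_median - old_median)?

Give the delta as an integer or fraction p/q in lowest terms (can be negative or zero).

Old median = 5
After inserting x = 35: new sorted = [-14, -7, -2, 4, 6, 8, 9, 25, 35]
New median = 6
Delta = 6 - 5 = 1

Answer: 1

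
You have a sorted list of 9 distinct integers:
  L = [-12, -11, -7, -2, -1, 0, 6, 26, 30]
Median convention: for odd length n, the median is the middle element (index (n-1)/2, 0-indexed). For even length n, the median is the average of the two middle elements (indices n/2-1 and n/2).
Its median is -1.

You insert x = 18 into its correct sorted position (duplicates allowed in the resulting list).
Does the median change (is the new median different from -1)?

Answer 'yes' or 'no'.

Old median = -1
Insert x = 18
New median = -1/2
Changed? yes

Answer: yes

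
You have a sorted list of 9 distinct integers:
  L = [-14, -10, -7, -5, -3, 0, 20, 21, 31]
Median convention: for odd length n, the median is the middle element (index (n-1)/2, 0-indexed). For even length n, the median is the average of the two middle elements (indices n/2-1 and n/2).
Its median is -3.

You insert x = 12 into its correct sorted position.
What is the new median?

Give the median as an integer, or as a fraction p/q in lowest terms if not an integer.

Old list (sorted, length 9): [-14, -10, -7, -5, -3, 0, 20, 21, 31]
Old median = -3
Insert x = 12
Old length odd (9). Middle was index 4 = -3.
New length even (10). New median = avg of two middle elements.
x = 12: 6 elements are < x, 3 elements are > x.
New sorted list: [-14, -10, -7, -5, -3, 0, 12, 20, 21, 31]
New median = -3/2

Answer: -3/2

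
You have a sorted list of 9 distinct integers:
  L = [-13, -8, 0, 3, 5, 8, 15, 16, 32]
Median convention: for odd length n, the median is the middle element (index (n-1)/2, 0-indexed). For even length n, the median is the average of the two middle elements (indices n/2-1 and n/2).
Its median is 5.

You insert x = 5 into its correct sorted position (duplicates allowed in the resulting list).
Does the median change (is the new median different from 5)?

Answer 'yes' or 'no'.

Old median = 5
Insert x = 5
New median = 5
Changed? no

Answer: no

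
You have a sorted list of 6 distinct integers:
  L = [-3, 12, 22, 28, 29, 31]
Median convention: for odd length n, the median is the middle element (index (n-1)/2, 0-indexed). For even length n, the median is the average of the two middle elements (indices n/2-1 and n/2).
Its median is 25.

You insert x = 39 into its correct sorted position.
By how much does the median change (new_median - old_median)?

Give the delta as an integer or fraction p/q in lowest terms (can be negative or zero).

Answer: 3

Derivation:
Old median = 25
After inserting x = 39: new sorted = [-3, 12, 22, 28, 29, 31, 39]
New median = 28
Delta = 28 - 25 = 3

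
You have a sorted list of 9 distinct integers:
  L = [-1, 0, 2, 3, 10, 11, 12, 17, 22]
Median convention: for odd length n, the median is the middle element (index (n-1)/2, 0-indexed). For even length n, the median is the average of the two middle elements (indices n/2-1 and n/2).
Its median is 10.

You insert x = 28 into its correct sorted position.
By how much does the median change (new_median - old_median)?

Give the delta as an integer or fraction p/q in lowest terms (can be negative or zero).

Answer: 1/2

Derivation:
Old median = 10
After inserting x = 28: new sorted = [-1, 0, 2, 3, 10, 11, 12, 17, 22, 28]
New median = 21/2
Delta = 21/2 - 10 = 1/2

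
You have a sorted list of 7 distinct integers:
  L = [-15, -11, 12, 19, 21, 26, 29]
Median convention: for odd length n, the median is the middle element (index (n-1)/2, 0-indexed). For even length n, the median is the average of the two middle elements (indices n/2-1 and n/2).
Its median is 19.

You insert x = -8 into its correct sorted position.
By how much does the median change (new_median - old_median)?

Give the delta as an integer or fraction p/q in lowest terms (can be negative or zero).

Answer: -7/2

Derivation:
Old median = 19
After inserting x = -8: new sorted = [-15, -11, -8, 12, 19, 21, 26, 29]
New median = 31/2
Delta = 31/2 - 19 = -7/2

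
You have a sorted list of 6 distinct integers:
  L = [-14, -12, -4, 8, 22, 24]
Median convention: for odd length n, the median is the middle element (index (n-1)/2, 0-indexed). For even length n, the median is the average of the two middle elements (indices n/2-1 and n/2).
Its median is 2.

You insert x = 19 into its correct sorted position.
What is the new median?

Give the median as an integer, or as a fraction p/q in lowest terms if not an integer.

Old list (sorted, length 6): [-14, -12, -4, 8, 22, 24]
Old median = 2
Insert x = 19
Old length even (6). Middle pair: indices 2,3 = -4,8.
New length odd (7). New median = single middle element.
x = 19: 4 elements are < x, 2 elements are > x.
New sorted list: [-14, -12, -4, 8, 19, 22, 24]
New median = 8

Answer: 8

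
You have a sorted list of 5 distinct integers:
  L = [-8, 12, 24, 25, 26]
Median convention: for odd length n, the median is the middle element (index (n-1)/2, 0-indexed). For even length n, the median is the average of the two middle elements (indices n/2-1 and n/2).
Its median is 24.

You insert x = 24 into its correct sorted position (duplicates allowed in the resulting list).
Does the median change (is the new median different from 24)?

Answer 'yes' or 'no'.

Answer: no

Derivation:
Old median = 24
Insert x = 24
New median = 24
Changed? no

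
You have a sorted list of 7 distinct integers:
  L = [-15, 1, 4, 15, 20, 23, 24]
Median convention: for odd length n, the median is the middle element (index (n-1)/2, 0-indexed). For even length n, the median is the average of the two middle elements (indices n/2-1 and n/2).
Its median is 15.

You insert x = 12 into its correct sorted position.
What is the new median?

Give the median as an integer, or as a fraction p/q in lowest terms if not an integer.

Answer: 27/2

Derivation:
Old list (sorted, length 7): [-15, 1, 4, 15, 20, 23, 24]
Old median = 15
Insert x = 12
Old length odd (7). Middle was index 3 = 15.
New length even (8). New median = avg of two middle elements.
x = 12: 3 elements are < x, 4 elements are > x.
New sorted list: [-15, 1, 4, 12, 15, 20, 23, 24]
New median = 27/2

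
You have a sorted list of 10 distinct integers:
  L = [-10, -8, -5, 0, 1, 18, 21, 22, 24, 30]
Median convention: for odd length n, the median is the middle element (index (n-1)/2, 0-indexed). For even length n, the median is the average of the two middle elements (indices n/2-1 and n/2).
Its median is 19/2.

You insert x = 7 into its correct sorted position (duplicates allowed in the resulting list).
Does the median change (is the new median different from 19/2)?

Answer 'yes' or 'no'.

Old median = 19/2
Insert x = 7
New median = 7
Changed? yes

Answer: yes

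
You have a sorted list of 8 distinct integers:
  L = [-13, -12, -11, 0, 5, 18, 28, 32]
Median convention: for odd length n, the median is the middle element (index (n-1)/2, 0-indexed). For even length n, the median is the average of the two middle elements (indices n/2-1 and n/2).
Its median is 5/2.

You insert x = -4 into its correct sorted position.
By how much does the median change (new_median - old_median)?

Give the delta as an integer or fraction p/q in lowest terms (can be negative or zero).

Old median = 5/2
After inserting x = -4: new sorted = [-13, -12, -11, -4, 0, 5, 18, 28, 32]
New median = 0
Delta = 0 - 5/2 = -5/2

Answer: -5/2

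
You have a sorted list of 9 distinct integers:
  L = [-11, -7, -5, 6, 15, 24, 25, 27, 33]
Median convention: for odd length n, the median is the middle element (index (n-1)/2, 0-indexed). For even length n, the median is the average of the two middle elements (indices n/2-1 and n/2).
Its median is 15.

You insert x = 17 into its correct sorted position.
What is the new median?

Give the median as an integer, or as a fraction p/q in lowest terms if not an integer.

Old list (sorted, length 9): [-11, -7, -5, 6, 15, 24, 25, 27, 33]
Old median = 15
Insert x = 17
Old length odd (9). Middle was index 4 = 15.
New length even (10). New median = avg of two middle elements.
x = 17: 5 elements are < x, 4 elements are > x.
New sorted list: [-11, -7, -5, 6, 15, 17, 24, 25, 27, 33]
New median = 16

Answer: 16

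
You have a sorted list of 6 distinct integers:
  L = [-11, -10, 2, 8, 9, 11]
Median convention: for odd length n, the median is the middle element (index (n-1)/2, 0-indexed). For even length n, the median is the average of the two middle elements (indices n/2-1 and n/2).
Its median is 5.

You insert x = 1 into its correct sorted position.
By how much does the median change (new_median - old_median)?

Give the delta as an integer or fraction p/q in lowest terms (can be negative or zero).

Answer: -3

Derivation:
Old median = 5
After inserting x = 1: new sorted = [-11, -10, 1, 2, 8, 9, 11]
New median = 2
Delta = 2 - 5 = -3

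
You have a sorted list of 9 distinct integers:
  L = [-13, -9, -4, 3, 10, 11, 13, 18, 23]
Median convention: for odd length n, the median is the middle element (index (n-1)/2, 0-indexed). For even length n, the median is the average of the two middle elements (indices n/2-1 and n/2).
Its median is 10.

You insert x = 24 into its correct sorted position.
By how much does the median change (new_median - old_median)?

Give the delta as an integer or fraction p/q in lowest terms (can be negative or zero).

Old median = 10
After inserting x = 24: new sorted = [-13, -9, -4, 3, 10, 11, 13, 18, 23, 24]
New median = 21/2
Delta = 21/2 - 10 = 1/2

Answer: 1/2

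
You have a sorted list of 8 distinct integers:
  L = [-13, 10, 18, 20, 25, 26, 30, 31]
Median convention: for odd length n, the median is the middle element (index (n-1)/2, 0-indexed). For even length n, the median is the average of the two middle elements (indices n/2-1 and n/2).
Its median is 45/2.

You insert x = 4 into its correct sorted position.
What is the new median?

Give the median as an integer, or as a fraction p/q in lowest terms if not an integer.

Old list (sorted, length 8): [-13, 10, 18, 20, 25, 26, 30, 31]
Old median = 45/2
Insert x = 4
Old length even (8). Middle pair: indices 3,4 = 20,25.
New length odd (9). New median = single middle element.
x = 4: 1 elements are < x, 7 elements are > x.
New sorted list: [-13, 4, 10, 18, 20, 25, 26, 30, 31]
New median = 20

Answer: 20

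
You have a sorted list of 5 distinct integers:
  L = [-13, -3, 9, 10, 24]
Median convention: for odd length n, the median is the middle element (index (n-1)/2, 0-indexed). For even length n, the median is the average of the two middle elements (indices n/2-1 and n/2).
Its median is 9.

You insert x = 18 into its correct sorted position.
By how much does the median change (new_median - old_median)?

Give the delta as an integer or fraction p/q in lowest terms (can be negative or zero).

Old median = 9
After inserting x = 18: new sorted = [-13, -3, 9, 10, 18, 24]
New median = 19/2
Delta = 19/2 - 9 = 1/2

Answer: 1/2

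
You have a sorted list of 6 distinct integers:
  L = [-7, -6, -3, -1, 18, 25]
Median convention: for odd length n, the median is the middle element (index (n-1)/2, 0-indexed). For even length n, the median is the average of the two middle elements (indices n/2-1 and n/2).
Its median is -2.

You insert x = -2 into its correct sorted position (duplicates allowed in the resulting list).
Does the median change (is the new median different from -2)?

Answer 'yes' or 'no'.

Answer: no

Derivation:
Old median = -2
Insert x = -2
New median = -2
Changed? no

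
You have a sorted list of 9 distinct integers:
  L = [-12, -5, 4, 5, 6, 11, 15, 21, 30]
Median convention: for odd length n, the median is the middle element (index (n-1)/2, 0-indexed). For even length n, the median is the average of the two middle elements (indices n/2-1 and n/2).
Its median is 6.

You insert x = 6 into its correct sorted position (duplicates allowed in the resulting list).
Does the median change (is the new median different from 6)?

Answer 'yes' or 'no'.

Old median = 6
Insert x = 6
New median = 6
Changed? no

Answer: no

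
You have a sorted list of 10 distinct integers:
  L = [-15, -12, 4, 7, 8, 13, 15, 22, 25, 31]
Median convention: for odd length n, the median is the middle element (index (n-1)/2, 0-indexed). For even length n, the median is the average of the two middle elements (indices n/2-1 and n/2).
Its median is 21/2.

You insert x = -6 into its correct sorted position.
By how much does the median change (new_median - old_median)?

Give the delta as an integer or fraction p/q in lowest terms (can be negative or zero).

Old median = 21/2
After inserting x = -6: new sorted = [-15, -12, -6, 4, 7, 8, 13, 15, 22, 25, 31]
New median = 8
Delta = 8 - 21/2 = -5/2

Answer: -5/2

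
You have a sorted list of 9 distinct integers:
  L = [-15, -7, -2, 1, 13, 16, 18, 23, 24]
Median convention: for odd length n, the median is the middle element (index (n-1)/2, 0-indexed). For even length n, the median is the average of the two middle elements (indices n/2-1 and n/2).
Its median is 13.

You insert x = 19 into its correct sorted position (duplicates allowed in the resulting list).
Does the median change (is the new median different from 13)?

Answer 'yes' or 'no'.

Answer: yes

Derivation:
Old median = 13
Insert x = 19
New median = 29/2
Changed? yes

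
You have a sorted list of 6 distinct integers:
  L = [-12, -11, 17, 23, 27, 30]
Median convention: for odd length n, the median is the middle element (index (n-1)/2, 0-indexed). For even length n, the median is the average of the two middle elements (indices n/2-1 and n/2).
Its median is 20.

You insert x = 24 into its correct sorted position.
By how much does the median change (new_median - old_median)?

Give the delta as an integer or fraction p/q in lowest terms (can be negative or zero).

Old median = 20
After inserting x = 24: new sorted = [-12, -11, 17, 23, 24, 27, 30]
New median = 23
Delta = 23 - 20 = 3

Answer: 3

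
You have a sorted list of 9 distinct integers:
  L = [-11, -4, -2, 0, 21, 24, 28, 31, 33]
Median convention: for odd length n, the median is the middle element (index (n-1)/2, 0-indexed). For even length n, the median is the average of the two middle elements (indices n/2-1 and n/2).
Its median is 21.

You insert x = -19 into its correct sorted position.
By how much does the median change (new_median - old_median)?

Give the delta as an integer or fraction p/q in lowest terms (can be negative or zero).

Answer: -21/2

Derivation:
Old median = 21
After inserting x = -19: new sorted = [-19, -11, -4, -2, 0, 21, 24, 28, 31, 33]
New median = 21/2
Delta = 21/2 - 21 = -21/2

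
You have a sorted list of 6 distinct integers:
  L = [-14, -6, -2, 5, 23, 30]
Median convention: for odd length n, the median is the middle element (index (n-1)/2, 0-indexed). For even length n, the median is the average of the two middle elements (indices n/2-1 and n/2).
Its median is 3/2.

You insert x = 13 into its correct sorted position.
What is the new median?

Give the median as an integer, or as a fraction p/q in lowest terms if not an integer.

Answer: 5

Derivation:
Old list (sorted, length 6): [-14, -6, -2, 5, 23, 30]
Old median = 3/2
Insert x = 13
Old length even (6). Middle pair: indices 2,3 = -2,5.
New length odd (7). New median = single middle element.
x = 13: 4 elements are < x, 2 elements are > x.
New sorted list: [-14, -6, -2, 5, 13, 23, 30]
New median = 5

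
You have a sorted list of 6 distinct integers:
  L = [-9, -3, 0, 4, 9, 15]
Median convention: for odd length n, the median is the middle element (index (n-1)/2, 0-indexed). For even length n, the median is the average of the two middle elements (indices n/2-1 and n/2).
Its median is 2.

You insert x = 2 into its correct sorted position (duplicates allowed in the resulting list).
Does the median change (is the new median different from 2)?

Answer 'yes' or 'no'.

Answer: no

Derivation:
Old median = 2
Insert x = 2
New median = 2
Changed? no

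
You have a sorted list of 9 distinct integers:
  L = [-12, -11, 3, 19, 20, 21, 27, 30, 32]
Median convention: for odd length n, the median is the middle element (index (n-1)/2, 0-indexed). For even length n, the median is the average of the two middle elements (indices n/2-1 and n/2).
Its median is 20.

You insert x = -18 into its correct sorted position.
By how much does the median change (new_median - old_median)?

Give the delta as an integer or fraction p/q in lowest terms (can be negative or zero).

Old median = 20
After inserting x = -18: new sorted = [-18, -12, -11, 3, 19, 20, 21, 27, 30, 32]
New median = 39/2
Delta = 39/2 - 20 = -1/2

Answer: -1/2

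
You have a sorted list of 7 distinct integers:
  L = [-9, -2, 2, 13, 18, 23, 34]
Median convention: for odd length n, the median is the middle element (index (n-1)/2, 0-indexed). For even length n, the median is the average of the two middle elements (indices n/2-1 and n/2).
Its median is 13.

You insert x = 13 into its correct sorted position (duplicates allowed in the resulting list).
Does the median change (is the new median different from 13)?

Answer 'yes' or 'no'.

Old median = 13
Insert x = 13
New median = 13
Changed? no

Answer: no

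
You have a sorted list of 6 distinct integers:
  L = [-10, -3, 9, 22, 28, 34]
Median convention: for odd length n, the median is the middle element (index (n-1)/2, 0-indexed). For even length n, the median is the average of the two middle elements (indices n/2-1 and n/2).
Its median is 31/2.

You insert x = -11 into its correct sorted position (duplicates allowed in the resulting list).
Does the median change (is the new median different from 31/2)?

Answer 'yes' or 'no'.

Old median = 31/2
Insert x = -11
New median = 9
Changed? yes

Answer: yes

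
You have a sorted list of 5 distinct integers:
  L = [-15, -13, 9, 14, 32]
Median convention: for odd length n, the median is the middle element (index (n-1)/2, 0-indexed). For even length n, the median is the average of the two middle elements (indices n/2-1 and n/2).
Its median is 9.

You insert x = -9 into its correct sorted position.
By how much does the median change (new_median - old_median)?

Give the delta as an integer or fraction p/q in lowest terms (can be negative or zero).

Answer: -9

Derivation:
Old median = 9
After inserting x = -9: new sorted = [-15, -13, -9, 9, 14, 32]
New median = 0
Delta = 0 - 9 = -9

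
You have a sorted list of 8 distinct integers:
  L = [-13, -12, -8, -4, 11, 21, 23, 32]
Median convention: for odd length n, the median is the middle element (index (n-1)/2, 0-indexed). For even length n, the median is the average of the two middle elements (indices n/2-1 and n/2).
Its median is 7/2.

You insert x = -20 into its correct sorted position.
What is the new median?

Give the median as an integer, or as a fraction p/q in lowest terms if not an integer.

Answer: -4

Derivation:
Old list (sorted, length 8): [-13, -12, -8, -4, 11, 21, 23, 32]
Old median = 7/2
Insert x = -20
Old length even (8). Middle pair: indices 3,4 = -4,11.
New length odd (9). New median = single middle element.
x = -20: 0 elements are < x, 8 elements are > x.
New sorted list: [-20, -13, -12, -8, -4, 11, 21, 23, 32]
New median = -4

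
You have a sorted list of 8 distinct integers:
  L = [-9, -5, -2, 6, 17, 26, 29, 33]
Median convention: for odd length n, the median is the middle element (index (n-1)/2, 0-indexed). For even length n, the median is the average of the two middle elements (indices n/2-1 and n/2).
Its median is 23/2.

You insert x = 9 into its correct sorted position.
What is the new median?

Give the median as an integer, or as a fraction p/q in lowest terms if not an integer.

Old list (sorted, length 8): [-9, -5, -2, 6, 17, 26, 29, 33]
Old median = 23/2
Insert x = 9
Old length even (8). Middle pair: indices 3,4 = 6,17.
New length odd (9). New median = single middle element.
x = 9: 4 elements are < x, 4 elements are > x.
New sorted list: [-9, -5, -2, 6, 9, 17, 26, 29, 33]
New median = 9

Answer: 9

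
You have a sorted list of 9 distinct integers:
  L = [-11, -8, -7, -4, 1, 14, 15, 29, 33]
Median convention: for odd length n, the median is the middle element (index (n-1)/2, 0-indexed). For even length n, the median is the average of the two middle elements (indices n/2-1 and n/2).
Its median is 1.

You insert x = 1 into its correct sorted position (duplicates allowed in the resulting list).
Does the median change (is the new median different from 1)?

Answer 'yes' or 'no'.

Answer: no

Derivation:
Old median = 1
Insert x = 1
New median = 1
Changed? no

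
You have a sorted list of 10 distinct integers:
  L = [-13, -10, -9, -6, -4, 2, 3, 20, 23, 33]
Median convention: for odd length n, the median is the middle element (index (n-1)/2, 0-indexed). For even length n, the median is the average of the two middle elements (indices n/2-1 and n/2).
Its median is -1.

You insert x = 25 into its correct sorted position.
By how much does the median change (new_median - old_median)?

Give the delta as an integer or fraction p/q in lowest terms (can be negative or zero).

Old median = -1
After inserting x = 25: new sorted = [-13, -10, -9, -6, -4, 2, 3, 20, 23, 25, 33]
New median = 2
Delta = 2 - -1 = 3

Answer: 3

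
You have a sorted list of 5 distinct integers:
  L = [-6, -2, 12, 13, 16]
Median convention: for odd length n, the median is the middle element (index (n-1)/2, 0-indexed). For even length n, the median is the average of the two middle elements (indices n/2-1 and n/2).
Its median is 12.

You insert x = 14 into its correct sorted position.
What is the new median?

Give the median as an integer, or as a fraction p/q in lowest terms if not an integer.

Answer: 25/2

Derivation:
Old list (sorted, length 5): [-6, -2, 12, 13, 16]
Old median = 12
Insert x = 14
Old length odd (5). Middle was index 2 = 12.
New length even (6). New median = avg of two middle elements.
x = 14: 4 elements are < x, 1 elements are > x.
New sorted list: [-6, -2, 12, 13, 14, 16]
New median = 25/2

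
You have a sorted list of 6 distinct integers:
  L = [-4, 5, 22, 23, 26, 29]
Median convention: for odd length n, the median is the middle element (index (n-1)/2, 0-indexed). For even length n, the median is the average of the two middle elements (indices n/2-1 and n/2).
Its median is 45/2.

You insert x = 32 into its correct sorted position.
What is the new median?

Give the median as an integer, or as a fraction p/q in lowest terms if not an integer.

Old list (sorted, length 6): [-4, 5, 22, 23, 26, 29]
Old median = 45/2
Insert x = 32
Old length even (6). Middle pair: indices 2,3 = 22,23.
New length odd (7). New median = single middle element.
x = 32: 6 elements are < x, 0 elements are > x.
New sorted list: [-4, 5, 22, 23, 26, 29, 32]
New median = 23

Answer: 23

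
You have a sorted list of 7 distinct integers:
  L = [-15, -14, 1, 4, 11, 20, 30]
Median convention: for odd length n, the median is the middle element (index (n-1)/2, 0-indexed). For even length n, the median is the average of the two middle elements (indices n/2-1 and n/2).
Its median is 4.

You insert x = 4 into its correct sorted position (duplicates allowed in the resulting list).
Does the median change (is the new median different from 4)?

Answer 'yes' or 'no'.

Answer: no

Derivation:
Old median = 4
Insert x = 4
New median = 4
Changed? no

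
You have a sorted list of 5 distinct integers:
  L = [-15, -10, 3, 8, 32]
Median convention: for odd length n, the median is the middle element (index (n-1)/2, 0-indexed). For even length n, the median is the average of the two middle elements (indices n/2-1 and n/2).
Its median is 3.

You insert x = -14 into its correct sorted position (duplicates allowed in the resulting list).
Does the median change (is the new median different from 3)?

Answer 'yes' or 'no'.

Old median = 3
Insert x = -14
New median = -7/2
Changed? yes

Answer: yes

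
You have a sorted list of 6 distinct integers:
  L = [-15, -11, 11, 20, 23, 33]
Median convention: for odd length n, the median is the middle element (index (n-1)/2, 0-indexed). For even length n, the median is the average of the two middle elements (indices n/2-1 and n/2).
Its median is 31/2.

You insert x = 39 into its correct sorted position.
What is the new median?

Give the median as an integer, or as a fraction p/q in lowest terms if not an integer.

Answer: 20

Derivation:
Old list (sorted, length 6): [-15, -11, 11, 20, 23, 33]
Old median = 31/2
Insert x = 39
Old length even (6). Middle pair: indices 2,3 = 11,20.
New length odd (7). New median = single middle element.
x = 39: 6 elements are < x, 0 elements are > x.
New sorted list: [-15, -11, 11, 20, 23, 33, 39]
New median = 20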